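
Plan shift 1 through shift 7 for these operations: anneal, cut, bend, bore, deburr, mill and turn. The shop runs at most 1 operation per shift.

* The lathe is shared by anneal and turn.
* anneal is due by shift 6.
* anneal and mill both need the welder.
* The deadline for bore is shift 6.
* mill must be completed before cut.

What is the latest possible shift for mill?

Downstream work caps mill at shift 6.
mill at shift 6 is achievable: cut=shift 7, anneal=shift 1, bore=shift 2, bend=shift 3, deburr=shift 4, mill=shift 6, turn=shift 5.

shift 6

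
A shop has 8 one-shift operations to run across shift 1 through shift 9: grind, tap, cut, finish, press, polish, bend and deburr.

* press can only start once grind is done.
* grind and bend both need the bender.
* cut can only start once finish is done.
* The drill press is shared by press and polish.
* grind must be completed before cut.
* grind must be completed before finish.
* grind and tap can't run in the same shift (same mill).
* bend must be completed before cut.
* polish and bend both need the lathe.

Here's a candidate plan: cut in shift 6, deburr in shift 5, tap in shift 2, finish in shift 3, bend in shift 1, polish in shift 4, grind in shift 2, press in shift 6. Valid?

Invalid. grind and tap can't run in the same shift (same mill).

cut can only start once finish is done — holds.
grind must be completed before finish — holds.
The drill press is shared by press and polish — holds.
grind must be completed before cut — holds.
grind and tap can't run in the same shift (same mill) — violated.
bend must be completed before cut — holds.
grind and bend both need the bender — holds.
polish and bend both need the lathe — holds.
press can only start once grind is done — holds.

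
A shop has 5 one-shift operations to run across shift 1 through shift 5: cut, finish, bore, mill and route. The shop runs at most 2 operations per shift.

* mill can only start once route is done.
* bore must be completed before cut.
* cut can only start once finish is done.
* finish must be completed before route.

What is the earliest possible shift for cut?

Precedence pushes cut to at least shift 2.
cut at shift 2 is achievable: bore -> shift 1; route -> shift 2; cut -> shift 2; finish -> shift 1; mill -> shift 3.

shift 2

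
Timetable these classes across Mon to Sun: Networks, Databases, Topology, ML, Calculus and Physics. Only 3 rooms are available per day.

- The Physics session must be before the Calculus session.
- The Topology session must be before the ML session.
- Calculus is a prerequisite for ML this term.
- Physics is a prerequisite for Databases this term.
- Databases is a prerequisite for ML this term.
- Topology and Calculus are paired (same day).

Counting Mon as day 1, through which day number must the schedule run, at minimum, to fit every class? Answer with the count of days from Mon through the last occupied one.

The precedence chain requires at least 3 distinct days.
With at most 3 per day and 6 classes, at least 2 days are needed.
3 works (last occupied day: Wed): for example Databases=Tue, Topology=Tue, Physics=Mon, Networks=Mon, ML=Wed, Calculus=Tue.

3 days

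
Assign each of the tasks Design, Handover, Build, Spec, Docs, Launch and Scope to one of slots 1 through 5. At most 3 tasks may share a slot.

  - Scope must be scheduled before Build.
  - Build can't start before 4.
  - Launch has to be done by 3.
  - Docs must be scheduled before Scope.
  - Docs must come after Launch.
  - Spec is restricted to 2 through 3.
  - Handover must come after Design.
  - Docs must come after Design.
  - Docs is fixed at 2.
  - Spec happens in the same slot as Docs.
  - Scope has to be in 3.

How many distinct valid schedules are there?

Splitting on Handover: it can be 2 (2), 3 (2), 4 (2), 5 (2). Listing each branch's schedules as (Design, Build, Spec, Docs, Launch, Scope):
Handover=2: (1,4,2,2,1,3) (1,5,2,2,1,3) — 2.
Handover=3: (1,4,2,2,1,3) (1,5,2,2,1,3) — 2.
Handover=4: (1,4,2,2,1,3) (1,5,2,2,1,3) — 2.
Handover=5: (1,4,2,2,1,3) (1,5,2,2,1,3) — 2.
Summing: 2 + 2 + 2 + 2 = 8.

8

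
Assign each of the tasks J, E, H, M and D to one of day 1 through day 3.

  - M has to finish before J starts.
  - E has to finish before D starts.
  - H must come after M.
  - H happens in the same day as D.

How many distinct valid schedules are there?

Splitting on J: it can be day 2 (3), day 3 (5). Listing each branch's schedules as (E, H, M, D) by day number:
J=day 2: (1,2,1,2) (1,3,1,3) (2,3,1,3) — 3.
J=day 3: (1,2,1,2) (1,3,1,3) (1,3,2,3) (2,3,1,3) (2,3,2,3) — 5.
Summing: 3 + 5 = 8.

8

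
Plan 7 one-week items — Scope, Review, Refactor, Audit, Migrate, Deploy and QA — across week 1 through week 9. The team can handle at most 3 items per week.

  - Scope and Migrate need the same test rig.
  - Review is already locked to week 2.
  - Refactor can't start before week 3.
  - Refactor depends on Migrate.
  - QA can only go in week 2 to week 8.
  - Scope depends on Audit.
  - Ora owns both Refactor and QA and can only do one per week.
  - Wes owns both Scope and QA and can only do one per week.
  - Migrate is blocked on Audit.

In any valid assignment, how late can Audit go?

week 7

Downstream work caps Audit at week 7.
Audit at week 7 is achievable: Deploy in week 1, Scope in week 9, Audit in week 7, Review in week 2, Refactor in week 9, QA in week 2, Migrate in week 8.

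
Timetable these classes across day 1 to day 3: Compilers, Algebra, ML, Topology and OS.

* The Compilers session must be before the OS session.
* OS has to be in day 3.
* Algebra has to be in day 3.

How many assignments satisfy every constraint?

Splitting on Compilers: it can be day 1 (9), day 2 (9). Listing each branch's schedules as (Algebra, ML, Topology, OS) by day number:
Compilers=day 1: (3,1,1,3) (3,1,2,3) (3,1,3,3) (3,2,1,3) (3,2,2,3) (3,2,3,3) (3,3,1,3) (3,3,2,3) (3,3,3,3) — 9.
Compilers=day 2: (3,1,1,3) (3,1,2,3) (3,1,3,3) (3,2,1,3) (3,2,2,3) (3,2,3,3) (3,3,1,3) (3,3,2,3) (3,3,3,3) — 9.
Summing: 9 + 9 = 18.

18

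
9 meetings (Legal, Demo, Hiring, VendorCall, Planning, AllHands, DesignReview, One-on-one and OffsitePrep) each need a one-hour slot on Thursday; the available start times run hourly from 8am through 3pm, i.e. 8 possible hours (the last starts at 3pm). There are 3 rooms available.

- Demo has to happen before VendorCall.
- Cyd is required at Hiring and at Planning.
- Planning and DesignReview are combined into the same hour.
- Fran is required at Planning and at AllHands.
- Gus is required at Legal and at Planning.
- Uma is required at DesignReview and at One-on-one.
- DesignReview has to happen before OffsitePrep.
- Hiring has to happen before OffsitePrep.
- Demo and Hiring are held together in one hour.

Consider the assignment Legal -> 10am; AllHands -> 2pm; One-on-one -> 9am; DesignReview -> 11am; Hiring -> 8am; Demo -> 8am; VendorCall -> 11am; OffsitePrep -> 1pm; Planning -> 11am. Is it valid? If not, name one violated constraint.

Yes, all constraints hold

Fran is required at Planning and at AllHands — holds.
DesignReview has to happen before OffsitePrep — holds.
Cyd is required at Hiring and at Planning — holds.
Gus is required at Legal and at Planning — holds.
Demo and Hiring are held together in one hour — holds.
Hiring has to happen before OffsitePrep — holds.
There are 3 rooms available — holds.
Uma is required at DesignReview and at One-on-one — holds.
Demo has to happen before VendorCall — holds.
Planning and DesignReview are combined into the same hour — holds.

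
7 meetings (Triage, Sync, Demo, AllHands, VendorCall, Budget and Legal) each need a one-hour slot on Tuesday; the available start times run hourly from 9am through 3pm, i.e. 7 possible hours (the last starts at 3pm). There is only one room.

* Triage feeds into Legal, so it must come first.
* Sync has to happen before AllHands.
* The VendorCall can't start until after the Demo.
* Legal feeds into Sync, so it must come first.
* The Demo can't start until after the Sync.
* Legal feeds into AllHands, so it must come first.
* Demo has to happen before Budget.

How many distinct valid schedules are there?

8

Splitting on Demo: it can be 12pm (6), 1pm (2). Listing each branch's schedules as (Triage, Sync, AllHands, VendorCall, Budget, Legal):
Demo=12pm: (9am,11am,1pm,2pm,3pm,10am) (9am,11am,1pm,3pm,2pm,10am) (9am,11am,2pm,1pm,3pm,10am) (9am,11am,2pm,3pm,1pm,10am) (9am,11am,3pm,1pm,2pm,10am) (9am,11am,3pm,2pm,1pm,10am) — 6.
Demo=1pm: (9am,11am,12pm,2pm,3pm,10am) (9am,11am,12pm,3pm,2pm,10am) — 2.
Summing: 6 + 2 = 8.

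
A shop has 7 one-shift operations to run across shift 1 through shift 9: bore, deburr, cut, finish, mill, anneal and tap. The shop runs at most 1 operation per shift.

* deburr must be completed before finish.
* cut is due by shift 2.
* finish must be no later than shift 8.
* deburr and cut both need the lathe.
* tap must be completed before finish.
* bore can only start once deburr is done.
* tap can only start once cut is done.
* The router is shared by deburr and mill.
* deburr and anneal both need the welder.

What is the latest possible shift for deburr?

shift 7

Downstream work caps deburr at shift 7.
deburr at shift 7 is achievable: anneal=shift 4; deburr=shift 7; cut=shift 1; mill=shift 3; bore=shift 9; finish=shift 8; tap=shift 2.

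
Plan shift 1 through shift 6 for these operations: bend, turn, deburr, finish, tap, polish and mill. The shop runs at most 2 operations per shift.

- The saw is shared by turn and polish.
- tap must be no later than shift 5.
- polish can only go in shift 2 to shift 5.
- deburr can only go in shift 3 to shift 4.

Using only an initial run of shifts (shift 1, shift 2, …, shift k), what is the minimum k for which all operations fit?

4

With at most 2 per shift and 7 operations, at least 4 shifts are needed.
deburr can't be placed before shift 3, so the schedule must run through at least shift 3.
4 works (last occupied shift: shift 4): for example finish=shift 2, bend=shift 1, polish=shift 2, turn=shift 1, tap=shift 3, deburr=shift 3, mill=shift 4.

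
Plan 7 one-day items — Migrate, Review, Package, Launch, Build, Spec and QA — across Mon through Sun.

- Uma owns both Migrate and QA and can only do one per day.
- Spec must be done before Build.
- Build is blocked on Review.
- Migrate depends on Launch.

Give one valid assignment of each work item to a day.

Migrate=Tue; QA=Mon; Spec=Mon; Build=Tue; Launch=Mon; Review=Mon; Package=Mon

Checking: Review(Mon) before Build(Tue); Launch(Mon) before Migrate(Tue); Spec(Mon) before Build(Tue); Migrate(Tue) != QA(Mon).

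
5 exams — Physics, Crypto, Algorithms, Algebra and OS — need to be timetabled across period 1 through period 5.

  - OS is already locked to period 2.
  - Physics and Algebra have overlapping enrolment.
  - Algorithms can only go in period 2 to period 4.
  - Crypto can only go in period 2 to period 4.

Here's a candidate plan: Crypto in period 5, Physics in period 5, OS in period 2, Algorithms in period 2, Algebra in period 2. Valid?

Algorithms can only go in period 2 to period 4 — holds.
Crypto can only go in period 2 to period 4 — violated.
Physics and Algebra have overlapping enrolment — holds.
OS is already locked to period 2 — holds.

Invalid. Crypto can only go in period 2 to period 4.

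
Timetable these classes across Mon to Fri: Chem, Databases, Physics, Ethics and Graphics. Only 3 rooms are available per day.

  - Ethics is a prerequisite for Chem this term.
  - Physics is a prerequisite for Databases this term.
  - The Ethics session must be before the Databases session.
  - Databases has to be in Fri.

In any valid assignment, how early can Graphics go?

Graphics at Mon is achievable: Ethics -> Mon, Graphics -> Mon, Physics -> Mon, Chem -> Tue, Databases -> Fri.

Mon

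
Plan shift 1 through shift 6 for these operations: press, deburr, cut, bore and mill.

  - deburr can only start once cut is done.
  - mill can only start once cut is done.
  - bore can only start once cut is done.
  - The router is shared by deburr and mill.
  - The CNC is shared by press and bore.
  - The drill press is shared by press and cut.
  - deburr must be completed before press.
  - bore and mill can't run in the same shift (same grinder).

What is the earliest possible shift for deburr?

shift 2

Precedence pushes deburr to at least shift 2; downstream work caps deburr at shift 5.
deburr at shift 2 is achievable: cut -> shift 1; bore -> shift 2; deburr -> shift 2; mill -> shift 3; press -> shift 3.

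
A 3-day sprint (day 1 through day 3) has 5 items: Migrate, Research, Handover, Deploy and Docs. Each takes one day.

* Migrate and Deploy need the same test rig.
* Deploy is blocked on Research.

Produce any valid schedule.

Handover=day 1; Deploy=day 2; Research=day 1; Migrate=day 1; Docs=day 1

Checking: Research(day 1) before Deploy(day 2); Migrate(day 1) != Deploy(day 2).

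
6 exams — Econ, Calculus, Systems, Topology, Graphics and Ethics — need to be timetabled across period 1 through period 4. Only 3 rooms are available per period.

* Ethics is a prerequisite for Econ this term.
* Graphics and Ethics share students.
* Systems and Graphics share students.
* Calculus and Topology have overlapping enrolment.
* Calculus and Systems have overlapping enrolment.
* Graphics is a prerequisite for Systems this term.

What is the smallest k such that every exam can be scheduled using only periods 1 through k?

The precedence chain requires at least 2 distinct periods.
With at most 3 per period and 6 exams, at least 2 periods are needed.
Could 2 periods be enough, i.e. nothing placed later than period 2? No: Econ must come after Ethics (at period 1 or later) → {period 2}; Ethics must come before Econ (at period 2 or earlier) → {period 1}; Systems must come after Graphics (at period 1 or later) → {period 2}; Graphics must come before Systems (at period 2 or earlier) → {period 1}; Ethics can't share with Graphics (period 1) → nothing is left.
So 2 periods is not enough.
3 works (last occupied period: period 3): for example Graphics=period 2; Topology=period 2; Systems=period 3; Econ=period 2; Calculus=period 1; Ethics=period 1.

3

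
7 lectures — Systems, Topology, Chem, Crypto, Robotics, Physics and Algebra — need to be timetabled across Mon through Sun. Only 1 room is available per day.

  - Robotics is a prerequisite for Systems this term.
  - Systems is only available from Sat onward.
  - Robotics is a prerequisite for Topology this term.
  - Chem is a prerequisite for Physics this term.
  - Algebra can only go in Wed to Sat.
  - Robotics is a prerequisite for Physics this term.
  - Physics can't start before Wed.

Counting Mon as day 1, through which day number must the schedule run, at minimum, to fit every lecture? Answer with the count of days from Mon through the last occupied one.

The precedence chain requires at least 2 distinct days.
With at most 1 per day and 7 lectures, at least 7 days are needed.
Systems can't be placed before Sat — that is day 6 counting from Mon — so the schedule must run through at least 6 days.
7 works (last occupied day: Sun): for example Topology=Fri; Algebra=Wed; Physics=Thu; Systems=Sat; Crypto=Sun; Chem=Tue; Robotics=Mon.

7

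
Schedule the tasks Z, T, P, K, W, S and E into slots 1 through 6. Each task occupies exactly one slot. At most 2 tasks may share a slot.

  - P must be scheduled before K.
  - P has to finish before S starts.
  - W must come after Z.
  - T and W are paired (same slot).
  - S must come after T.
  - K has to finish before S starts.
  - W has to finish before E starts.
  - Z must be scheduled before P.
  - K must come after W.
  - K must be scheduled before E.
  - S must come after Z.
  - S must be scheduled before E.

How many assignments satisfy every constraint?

Enumerating: E in 6; Z in 1; S in 5; K in 4; P in 2; T in 3; W in 3 | K=4, T=2, S=5, W=2, Z=1, E=6, P=3.

2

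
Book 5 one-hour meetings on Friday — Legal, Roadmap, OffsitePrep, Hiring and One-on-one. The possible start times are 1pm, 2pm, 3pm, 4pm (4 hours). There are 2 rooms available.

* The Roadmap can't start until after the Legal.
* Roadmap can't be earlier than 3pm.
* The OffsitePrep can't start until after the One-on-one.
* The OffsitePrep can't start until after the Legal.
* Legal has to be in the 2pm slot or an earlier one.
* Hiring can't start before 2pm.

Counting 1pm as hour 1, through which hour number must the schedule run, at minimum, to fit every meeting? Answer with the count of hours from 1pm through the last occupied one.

3 hours

The precedence chain requires at least 2 distinct hours.
With at most 2 per hour and 5 meetings, at least 3 hours are needed.
Roadmap can't be placed before 3pm — that is hour 3 counting from 1pm — so the schedule must run through at least 3 hours.
3 works (last occupied hour: 3pm): for example Roadmap -> 3pm, Hiring -> 2pm, One-on-one -> 1pm, OffsitePrep -> 2pm, Legal -> 1pm.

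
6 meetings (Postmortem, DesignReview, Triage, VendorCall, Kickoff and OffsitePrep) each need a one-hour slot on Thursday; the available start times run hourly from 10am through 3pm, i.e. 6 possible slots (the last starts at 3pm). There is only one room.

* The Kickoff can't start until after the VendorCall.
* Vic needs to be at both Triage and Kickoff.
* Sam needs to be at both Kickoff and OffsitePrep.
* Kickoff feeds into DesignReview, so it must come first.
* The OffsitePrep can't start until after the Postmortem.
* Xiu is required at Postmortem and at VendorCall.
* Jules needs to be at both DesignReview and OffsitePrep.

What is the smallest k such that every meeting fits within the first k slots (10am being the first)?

The precedence chain requires at least 3 distinct slots.
With at most 1 per slot and 6 meetings, at least 6 slots are needed.
6 works (last occupied slot: 3pm): for example Postmortem=12pm, OffsitePrep=2pm, VendorCall=10am, DesignReview=1pm, Kickoff=11am, Triage=3pm.

6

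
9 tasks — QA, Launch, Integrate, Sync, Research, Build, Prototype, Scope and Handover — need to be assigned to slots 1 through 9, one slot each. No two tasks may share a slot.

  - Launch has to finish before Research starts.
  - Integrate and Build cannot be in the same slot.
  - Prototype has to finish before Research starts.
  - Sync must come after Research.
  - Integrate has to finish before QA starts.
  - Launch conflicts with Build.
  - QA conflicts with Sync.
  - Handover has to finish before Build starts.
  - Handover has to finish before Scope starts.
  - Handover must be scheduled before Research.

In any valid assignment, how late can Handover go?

5

Downstream work caps Handover at 7.
Handover at 5 is achievable: Scope -> 9; Integrate -> 1; Sync -> 7; Research -> 6; Prototype -> 4; QA -> 2; Handover -> 5; Build -> 8; Launch -> 3.
Nothing later works — the conflict and capacity constraints rule out every slot after 5.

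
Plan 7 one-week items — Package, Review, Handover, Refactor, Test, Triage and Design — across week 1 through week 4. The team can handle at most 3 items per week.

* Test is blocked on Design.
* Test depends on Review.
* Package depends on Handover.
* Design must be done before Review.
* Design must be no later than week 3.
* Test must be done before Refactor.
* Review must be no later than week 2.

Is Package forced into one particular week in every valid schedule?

No

Package can be week 2 (e.g. Package in week 2; Test in week 3; Review in week 2; Refactor in week 4; Handover in week 1; Design in week 1; Triage in week 1) or week 3 (e.g. Handover -> week 1; Review -> week 2; Package -> week 3; Test -> week 3; Design -> week 1; Refactor -> week 4; Triage -> week 1).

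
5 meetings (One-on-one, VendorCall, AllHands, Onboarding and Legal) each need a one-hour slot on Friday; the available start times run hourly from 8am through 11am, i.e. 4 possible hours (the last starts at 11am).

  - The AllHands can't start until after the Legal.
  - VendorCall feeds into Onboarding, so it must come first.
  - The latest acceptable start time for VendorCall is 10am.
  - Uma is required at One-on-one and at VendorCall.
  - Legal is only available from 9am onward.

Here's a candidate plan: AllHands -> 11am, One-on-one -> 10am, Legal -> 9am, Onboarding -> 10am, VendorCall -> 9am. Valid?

Yes

The latest acceptable start time for VendorCall is 10am — holds.
Legal is only available from 9am onward — holds.
VendorCall feeds into Onboarding, so it must come first — holds.
The AllHands can't start until after the Legal — holds.
Uma is required at One-on-one and at VendorCall — holds.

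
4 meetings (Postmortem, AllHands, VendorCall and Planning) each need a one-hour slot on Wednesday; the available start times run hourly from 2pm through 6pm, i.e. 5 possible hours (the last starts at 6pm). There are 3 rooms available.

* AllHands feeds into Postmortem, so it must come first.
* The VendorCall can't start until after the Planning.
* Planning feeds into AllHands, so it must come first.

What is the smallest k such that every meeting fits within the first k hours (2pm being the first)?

3

The precedence chain requires at least 3 distinct hours.
With at most 3 per hour and 4 meetings, at least 2 hours are needed.
3 works (last occupied hour: 4pm): for example VendorCall -> 3pm, Postmortem -> 4pm, AllHands -> 3pm, Planning -> 2pm.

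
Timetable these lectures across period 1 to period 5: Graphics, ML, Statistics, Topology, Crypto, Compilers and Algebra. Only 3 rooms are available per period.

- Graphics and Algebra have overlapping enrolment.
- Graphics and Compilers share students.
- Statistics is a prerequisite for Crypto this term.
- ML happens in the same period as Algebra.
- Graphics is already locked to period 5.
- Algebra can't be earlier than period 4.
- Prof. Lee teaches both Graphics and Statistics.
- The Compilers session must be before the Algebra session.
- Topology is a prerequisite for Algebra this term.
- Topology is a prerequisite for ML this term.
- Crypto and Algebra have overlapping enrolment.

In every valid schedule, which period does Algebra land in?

period 4

Algebra's window is period 4–period 5.
Graphics is fixed at period 5, and Algebra can't share a period with Graphics.
So Algebra must be period 4.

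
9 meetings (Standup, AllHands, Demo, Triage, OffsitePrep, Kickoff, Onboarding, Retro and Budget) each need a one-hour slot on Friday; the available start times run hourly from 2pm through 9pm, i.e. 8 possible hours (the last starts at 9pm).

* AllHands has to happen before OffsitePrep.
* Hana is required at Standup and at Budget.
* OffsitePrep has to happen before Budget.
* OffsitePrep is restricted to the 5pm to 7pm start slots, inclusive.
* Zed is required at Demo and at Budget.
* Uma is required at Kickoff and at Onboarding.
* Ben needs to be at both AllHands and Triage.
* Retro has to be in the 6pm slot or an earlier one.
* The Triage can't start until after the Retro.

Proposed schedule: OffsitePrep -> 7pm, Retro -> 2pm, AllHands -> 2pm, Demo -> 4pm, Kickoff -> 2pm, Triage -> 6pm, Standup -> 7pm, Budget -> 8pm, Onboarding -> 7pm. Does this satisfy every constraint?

Yes

Zed is required at Demo and at Budget — holds.
Uma is required at Kickoff and at Onboarding — holds.
Hana is required at Standup and at Budget — holds.
OffsitePrep has to happen before Budget — holds.
AllHands has to happen before OffsitePrep — holds.
Ben needs to be at both AllHands and Triage — holds.
OffsitePrep is restricted to the 5pm to 7pm start slots, inclusive — holds.
The Triage can't start until after the Retro — holds.
Retro has to be in the 6pm slot or an earlier one — holds.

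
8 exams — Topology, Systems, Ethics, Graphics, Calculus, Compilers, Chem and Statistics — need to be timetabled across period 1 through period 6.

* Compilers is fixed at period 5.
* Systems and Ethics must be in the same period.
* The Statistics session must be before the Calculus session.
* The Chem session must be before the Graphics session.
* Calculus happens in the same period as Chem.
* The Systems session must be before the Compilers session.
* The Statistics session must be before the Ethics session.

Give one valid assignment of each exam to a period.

Chem -> period 2, Graphics -> period 3, Systems -> period 2, Ethics -> period 2, Statistics -> period 1, Calculus -> period 2, Topology -> period 1, Compilers -> period 5

Checking: Statistics(period 1) before Ethics(period 2); Statistics(period 1) before Calculus(period 2); Chem(period 2) before Graphics(period 3); Systems(period 2) before Compilers(period 5); Systems = Ethics = period 2; Calculus = Chem = period 2; Compilers=period 5 in [period 5,period 5].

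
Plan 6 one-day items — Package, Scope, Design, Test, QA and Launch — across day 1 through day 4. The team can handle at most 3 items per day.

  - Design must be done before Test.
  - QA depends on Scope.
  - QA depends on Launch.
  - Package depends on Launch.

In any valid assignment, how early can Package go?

day 2

Precedence pushes Package to at least day 2.
Package at day 2 is achievable: Launch=day 1, Test=day 2, Design=day 1, Package=day 2, Scope=day 1, QA=day 2.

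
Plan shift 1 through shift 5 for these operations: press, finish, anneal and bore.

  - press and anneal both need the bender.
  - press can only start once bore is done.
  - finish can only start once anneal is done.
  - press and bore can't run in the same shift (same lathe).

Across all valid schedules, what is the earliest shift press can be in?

shift 2

Precedence pushes press to at least shift 2.
press at shift 2 is achievable: press=shift 2, bore=shift 1, finish=shift 2, anneal=shift 1.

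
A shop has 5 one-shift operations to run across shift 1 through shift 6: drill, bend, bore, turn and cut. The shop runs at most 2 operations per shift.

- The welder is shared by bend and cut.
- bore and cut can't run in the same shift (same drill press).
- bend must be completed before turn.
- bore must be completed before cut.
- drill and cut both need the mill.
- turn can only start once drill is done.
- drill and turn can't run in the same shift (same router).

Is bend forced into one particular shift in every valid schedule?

bend can be shift 1 (e.g. bend -> shift 1; bore -> shift 2; turn -> shift 2; drill -> shift 1; cut -> shift 3) or shift 2 (e.g. cut -> shift 3; bend -> shift 2; turn -> shift 3; drill -> shift 1; bore -> shift 1).

No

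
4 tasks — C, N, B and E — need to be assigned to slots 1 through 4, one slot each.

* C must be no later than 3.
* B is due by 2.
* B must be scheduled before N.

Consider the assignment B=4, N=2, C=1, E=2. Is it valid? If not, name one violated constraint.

C must be no later than 3 — holds.
B must be scheduled before N — violated.
B is due by 2 — violated.

No — it violates: B must be scheduled before N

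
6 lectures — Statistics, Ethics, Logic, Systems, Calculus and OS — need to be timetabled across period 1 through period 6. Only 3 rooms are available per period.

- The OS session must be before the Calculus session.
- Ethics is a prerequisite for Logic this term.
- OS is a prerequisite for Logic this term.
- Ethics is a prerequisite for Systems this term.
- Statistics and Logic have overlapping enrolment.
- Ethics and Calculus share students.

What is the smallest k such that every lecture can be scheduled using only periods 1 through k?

2

The precedence chain requires at least 2 distinct periods.
With at most 3 per period and 6 lectures, at least 2 periods are needed.
2 works (last occupied period: period 2): for example OS=period 1, Statistics=period 1, Calculus=period 2, Systems=period 2, Logic=period 2, Ethics=period 1.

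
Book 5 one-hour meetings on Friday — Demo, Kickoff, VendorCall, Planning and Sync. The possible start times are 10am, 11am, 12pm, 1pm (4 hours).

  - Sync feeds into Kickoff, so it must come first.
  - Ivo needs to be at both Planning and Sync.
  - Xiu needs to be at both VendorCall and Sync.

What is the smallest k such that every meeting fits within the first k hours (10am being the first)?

2

The precedence chain requires at least 2 distinct hours.
2 works (last occupied hour: 11am): for example Demo -> 10am; VendorCall -> 11am; Kickoff -> 11am; Sync -> 10am; Planning -> 11am.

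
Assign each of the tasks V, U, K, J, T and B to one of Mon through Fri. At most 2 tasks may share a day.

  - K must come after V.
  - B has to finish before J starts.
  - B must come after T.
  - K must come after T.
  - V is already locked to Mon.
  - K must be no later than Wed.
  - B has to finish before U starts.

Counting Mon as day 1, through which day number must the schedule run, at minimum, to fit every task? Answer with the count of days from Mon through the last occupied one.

3 days

The precedence chain requires at least 3 distinct days.
With at most 2 per day and 6 tasks, at least 3 days are needed.
3 works (last occupied day: Wed): for example T=Mon, B=Tue, J=Wed, K=Tue, V=Mon, U=Wed.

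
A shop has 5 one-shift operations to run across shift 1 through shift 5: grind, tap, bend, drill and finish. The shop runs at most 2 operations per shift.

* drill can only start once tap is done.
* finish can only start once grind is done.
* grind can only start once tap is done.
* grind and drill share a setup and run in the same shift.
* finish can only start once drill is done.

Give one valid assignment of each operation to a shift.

grind -> shift 2, bend -> shift 1, drill -> shift 2, finish -> shift 3, tap -> shift 1

Checking: tap(shift 1) before drill(shift 2); tap(shift 1) before grind(shift 2); grind(shift 2) before finish(shift 3); drill(shift 2) before finish(shift 3); grind = drill = shift 2; max 2 per shift (cap 2).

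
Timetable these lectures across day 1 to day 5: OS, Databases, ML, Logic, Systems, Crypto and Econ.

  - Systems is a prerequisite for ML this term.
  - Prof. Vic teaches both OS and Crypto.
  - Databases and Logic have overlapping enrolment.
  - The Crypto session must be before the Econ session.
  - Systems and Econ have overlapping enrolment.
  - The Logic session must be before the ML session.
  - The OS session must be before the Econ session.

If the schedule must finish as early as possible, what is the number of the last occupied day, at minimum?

The precedence chain requires at least 2 distinct days.
Could 2 days be enough, i.e. nothing placed later than day 2? No: Econ must come after OS (at day 1 or later) → {day 2}; OS must come before Econ (at day 2 or earlier) → {day 1}; Crypto must come before Econ (at day 2 or earlier) → {day 1}; Crypto can't share with OS (day 1) → nothing is left.
So 2 days is not enough.
3 works (last occupied day: day 3): for example ML -> day 2; OS -> day 1; Databases -> day 2; Crypto -> day 2; Logic -> day 1; Econ -> day 3; Systems -> day 1.

3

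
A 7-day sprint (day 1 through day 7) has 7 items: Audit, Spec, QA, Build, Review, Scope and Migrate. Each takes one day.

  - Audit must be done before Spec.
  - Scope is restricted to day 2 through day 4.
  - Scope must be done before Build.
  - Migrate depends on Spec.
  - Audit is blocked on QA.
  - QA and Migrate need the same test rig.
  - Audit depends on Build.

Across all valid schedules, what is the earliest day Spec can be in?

day 5

Precedence pushes Spec to at least day 5; downstream work caps Spec at day 6.
Spec at day 5 is achievable: Migrate -> day 6, QA -> day 1, Build -> day 3, Review -> day 1, Scope -> day 2, Audit -> day 4, Spec -> day 5.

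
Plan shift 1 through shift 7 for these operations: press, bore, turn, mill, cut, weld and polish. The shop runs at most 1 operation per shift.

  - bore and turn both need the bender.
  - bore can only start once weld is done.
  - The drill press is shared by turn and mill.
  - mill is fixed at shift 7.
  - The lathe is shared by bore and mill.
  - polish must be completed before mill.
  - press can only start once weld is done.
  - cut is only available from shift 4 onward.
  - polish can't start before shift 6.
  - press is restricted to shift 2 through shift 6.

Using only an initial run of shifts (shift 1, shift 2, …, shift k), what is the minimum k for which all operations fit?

7 shifts

The precedence chain requires at least 2 distinct shifts.
With at most 1 per shift and 7 operations, at least 7 shifts are needed.
mill can't be placed before shift 7, so the schedule must run through at least shift 7.
7 works (last occupied shift: shift 7): for example press -> shift 2; bore -> shift 3; mill -> shift 7; weld -> shift 1; cut -> shift 4; polish -> shift 6; turn -> shift 5.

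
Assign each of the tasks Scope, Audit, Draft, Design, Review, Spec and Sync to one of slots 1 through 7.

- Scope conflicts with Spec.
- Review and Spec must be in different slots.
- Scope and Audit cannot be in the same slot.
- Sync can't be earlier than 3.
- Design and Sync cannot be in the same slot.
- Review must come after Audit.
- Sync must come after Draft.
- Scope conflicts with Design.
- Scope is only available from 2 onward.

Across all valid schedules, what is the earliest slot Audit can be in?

Downstream work caps Audit at 6.
Audit at 1 is achievable: Design=1, Sync=3, Draft=1, Review=2, Spec=1, Audit=1, Scope=2.

1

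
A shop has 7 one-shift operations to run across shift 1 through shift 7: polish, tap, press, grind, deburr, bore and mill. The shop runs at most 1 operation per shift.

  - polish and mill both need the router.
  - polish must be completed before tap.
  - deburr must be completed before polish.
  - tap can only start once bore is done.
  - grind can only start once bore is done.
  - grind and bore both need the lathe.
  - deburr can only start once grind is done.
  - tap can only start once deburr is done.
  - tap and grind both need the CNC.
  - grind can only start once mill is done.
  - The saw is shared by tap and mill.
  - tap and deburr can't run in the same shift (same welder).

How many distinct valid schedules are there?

Splitting on polish: it can be shift 5 (4), shift 6 (10). Listing each branch's schedules as (tap, press, grind, deburr, bore, mill) by shift number:
polish=shift 5: (6,7,3,4,1,2) (6,7,3,4,2,1) (7,6,3,4,1,2) (7,6,3,4,2,1) — 4.
polish=shift 6: (7,1,4,5,2,3) (7,1,4,5,3,2) (7,2,4,5,1,3) (7,2,4,5,3,1) (7,3,4,5,1,2) (7,3,4,5,2,1) (7,4,3,5,1,2) (7,4,3,5,2,1) (7,5,3,4,1,2) (7,5,3,4,2,1) — 10.
Summing: 4 + 10 = 14.

14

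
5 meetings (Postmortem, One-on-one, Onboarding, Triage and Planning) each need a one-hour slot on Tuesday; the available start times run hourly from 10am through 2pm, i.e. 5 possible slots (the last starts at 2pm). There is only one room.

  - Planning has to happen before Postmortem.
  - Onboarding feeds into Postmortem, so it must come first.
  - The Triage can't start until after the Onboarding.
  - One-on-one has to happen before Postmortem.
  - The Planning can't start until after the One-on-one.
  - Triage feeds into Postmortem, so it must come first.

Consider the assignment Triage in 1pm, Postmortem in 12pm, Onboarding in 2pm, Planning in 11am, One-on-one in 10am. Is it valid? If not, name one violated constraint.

No. Onboarding feeds into Postmortem, so it must come first is not satisfied.

There is only one room — holds.
One-on-one has to happen before Postmortem — holds.
The Triage can't start until after the Onboarding — violated.
Planning has to happen before Postmortem — holds.
The Planning can't start until after the One-on-one — holds.
Triage feeds into Postmortem, so it must come first — violated.
Onboarding feeds into Postmortem, so it must come first — violated.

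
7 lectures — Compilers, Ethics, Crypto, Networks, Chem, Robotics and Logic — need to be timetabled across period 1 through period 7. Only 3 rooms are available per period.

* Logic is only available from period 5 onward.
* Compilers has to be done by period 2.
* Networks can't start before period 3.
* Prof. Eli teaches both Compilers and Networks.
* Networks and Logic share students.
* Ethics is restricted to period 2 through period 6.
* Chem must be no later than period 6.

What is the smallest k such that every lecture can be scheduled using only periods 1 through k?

5

With at most 3 per period and 7 lectures, at least 3 periods are needed.
Logic can't be placed before period 5, so the schedule must run through at least period 5.
5 works (last occupied period: period 5): for example Networks -> period 3; Robotics -> period 2; Chem -> period 1; Compilers -> period 1; Logic -> period 5; Crypto -> period 1; Ethics -> period 2.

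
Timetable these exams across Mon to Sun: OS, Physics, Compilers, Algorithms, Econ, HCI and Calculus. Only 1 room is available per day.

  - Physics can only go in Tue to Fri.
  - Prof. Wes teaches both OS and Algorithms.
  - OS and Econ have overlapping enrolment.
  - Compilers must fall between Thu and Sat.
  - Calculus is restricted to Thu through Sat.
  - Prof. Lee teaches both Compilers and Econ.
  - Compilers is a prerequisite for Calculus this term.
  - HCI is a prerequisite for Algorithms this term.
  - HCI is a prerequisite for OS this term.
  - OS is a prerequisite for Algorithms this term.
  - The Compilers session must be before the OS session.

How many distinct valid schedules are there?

8

Splitting on OS: it can be Fri (4), Sat (4). Listing each branch's schedules as (Physics, Compilers, Algorithms, Econ, HCI, Calculus):
OS=Fri: (Tue,Thu,Sun,Mon,Wed,Sat) (Tue,Thu,Sun,Wed,Mon,Sat) (Wed,Thu,Sun,Mon,Tue,Sat) (Wed,Thu,Sun,Tue,Mon,Sat) — 4.
OS=Sat: (Tue,Thu,Sun,Mon,Wed,Fri) (Tue,Thu,Sun,Wed,Mon,Fri) (Wed,Thu,Sun,Mon,Tue,Fri) (Wed,Thu,Sun,Tue,Mon,Fri) — 4.
Summing: 4 + 4 = 8.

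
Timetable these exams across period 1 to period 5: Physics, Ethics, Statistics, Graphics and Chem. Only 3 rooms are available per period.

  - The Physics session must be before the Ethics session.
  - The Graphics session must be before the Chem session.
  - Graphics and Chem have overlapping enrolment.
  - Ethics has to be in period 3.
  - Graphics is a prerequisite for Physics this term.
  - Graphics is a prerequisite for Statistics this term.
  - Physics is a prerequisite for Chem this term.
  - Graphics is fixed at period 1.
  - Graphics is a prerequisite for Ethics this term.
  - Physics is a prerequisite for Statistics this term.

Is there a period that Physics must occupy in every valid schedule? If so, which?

period 2

Graphics is fixed at period 1 and must come before Physics, so Physics is at least period 2.
Ethics is fixed at period 3 and must come after Physics, so Physics is at most period 2.
So Physics must be period 2.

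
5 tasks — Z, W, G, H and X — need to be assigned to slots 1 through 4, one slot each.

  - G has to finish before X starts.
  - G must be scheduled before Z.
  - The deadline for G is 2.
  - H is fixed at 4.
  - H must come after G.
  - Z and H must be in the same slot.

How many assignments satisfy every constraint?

Splitting on W: it can be 1 (5), 2 (5), 3 (5), 4 (5). Listing each branch's schedules as (Z, G, H, X):
W=1: (4,1,4,2) (4,1,4,3) (4,1,4,4) (4,2,4,3) (4,2,4,4) — 5.
W=2: (4,1,4,2) (4,1,4,3) (4,1,4,4) (4,2,4,3) (4,2,4,4) — 5.
W=3: (4,1,4,2) (4,1,4,3) (4,1,4,4) (4,2,4,3) (4,2,4,4) — 5.
W=4: (4,1,4,2) (4,1,4,3) (4,1,4,4) (4,2,4,3) (4,2,4,4) — 5.
Summing: 5 + 5 + 5 + 5 = 20.

20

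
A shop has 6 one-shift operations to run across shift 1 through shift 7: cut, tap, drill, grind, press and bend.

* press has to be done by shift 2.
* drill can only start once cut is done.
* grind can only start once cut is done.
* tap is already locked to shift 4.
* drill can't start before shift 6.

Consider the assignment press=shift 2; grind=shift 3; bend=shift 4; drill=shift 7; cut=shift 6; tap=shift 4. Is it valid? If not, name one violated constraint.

No. grind can only start once cut is done is not satisfied.

drill can only start once cut is done — holds.
tap is already locked to shift 4 — holds.
grind can only start once cut is done — violated.
drill can't start before shift 6 — holds.
press has to be done by shift 2 — holds.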